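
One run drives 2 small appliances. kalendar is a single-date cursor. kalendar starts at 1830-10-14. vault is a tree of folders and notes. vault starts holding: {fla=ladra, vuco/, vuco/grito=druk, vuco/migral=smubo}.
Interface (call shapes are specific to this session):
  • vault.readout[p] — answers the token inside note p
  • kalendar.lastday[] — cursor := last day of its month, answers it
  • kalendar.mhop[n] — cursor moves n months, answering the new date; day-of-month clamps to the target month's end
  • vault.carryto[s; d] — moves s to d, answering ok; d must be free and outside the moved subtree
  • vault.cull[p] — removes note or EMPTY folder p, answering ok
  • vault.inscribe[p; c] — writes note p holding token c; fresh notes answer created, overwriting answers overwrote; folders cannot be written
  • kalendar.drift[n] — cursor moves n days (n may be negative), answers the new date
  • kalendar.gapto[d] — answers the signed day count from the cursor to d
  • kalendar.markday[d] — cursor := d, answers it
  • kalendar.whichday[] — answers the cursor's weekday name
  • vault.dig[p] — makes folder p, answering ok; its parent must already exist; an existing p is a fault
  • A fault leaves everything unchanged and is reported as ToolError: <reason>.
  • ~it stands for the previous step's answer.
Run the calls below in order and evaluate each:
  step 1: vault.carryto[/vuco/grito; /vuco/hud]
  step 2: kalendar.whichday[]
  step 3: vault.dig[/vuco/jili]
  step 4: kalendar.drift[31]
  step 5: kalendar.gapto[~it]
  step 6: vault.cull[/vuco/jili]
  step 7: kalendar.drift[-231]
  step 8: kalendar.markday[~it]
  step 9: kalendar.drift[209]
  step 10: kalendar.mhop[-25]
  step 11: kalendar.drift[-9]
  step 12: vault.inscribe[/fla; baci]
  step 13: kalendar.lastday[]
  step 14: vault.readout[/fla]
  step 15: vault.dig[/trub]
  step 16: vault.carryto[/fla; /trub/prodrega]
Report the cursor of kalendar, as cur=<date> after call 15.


Answer: cur=1828-09-30

Derivation:
-- vault.carryto(s='/vuco/grito', d='/vuco/hud') : ok
-- kalendar.whichday() : Thursday
-- vault.dig(p='/vuco/jili') : ok
-- kalendar.drift(n='31') : 1830-11-14
-- kalendar.gapto(d='~it') : 0
-- vault.cull(p='/vuco/jili') : ok
-- kalendar.drift(n='-231') : 1830-03-28
-- kalendar.markday(d='~it') : 1830-03-28
-- kalendar.drift(n='209') : 1830-10-23
-- kalendar.mhop(n='-25') : 1828-09-23
-- kalendar.drift(n='-9') : 1828-09-14
-- vault.inscribe(p='/fla', c='baci') : overwrote
-- kalendar.lastday() : 1828-09-30
-- vault.readout(p='/fla') : baci
-- vault.dig(p='/trub') : ok
-- vault.carryto(s='/fla', d='/trub/prodrega') : ok


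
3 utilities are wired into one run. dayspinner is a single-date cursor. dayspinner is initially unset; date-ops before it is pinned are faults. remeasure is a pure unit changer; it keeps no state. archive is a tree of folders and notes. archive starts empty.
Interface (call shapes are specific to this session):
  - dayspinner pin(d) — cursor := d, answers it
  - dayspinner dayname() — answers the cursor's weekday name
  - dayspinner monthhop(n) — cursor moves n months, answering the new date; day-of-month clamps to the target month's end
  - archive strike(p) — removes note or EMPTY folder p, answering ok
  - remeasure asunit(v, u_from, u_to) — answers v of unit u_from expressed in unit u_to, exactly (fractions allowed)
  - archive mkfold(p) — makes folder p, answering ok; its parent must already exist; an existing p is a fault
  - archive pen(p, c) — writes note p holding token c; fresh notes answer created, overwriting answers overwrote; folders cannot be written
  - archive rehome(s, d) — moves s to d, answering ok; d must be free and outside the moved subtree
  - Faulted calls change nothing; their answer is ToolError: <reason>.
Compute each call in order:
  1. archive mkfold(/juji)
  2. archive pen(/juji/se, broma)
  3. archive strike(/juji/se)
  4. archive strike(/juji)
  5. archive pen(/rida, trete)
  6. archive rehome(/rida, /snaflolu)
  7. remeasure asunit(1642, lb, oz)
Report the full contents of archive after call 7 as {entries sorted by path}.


Answer: {snaflolu=trete}

Derivation:
Next I call archive mkfold(p=/juji), and see ok.
I use archive pen(p=/juji/se, c=broma), and get created.
I invoke archive strike(p=/juji/se), and observe ok.
I invoke archive strike(p=/juji), and see ok.
I call archive pen(p=/rida, c=trete): created.
Using archive rehome(s=/rida, d=/snaflolu), and see ok.
Now I run remeasure asunit(v=1642, u_from=lb, u_to=oz), → 26272.


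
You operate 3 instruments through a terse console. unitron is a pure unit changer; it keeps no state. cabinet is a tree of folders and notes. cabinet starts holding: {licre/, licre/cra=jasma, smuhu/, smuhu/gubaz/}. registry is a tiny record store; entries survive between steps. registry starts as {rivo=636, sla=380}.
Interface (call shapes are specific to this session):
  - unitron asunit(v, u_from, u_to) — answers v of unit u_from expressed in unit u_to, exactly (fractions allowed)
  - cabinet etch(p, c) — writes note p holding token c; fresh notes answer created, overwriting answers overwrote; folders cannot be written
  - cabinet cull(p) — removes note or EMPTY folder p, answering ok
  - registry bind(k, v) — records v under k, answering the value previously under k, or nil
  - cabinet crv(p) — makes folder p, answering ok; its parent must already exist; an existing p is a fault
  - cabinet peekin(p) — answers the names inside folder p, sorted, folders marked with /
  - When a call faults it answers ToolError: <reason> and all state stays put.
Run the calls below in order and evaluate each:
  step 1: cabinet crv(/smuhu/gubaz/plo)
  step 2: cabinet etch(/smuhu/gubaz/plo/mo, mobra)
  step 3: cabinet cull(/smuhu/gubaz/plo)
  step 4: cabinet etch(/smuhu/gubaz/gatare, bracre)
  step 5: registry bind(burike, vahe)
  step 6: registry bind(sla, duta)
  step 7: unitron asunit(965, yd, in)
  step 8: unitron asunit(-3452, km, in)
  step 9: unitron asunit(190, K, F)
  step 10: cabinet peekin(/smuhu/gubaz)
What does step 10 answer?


Answer: [gatare, plo/]

Derivation:
$ cabinet crv p→/smuhu/gubaz/plo
[out] ok
$ cabinet etch p→/smuhu/gubaz/plo/mo c→mobra
[out] created
$ cabinet cull p→/smuhu/gubaz/plo
[out] ToolError: not empty
$ cabinet etch p→/smuhu/gubaz/gatare c→bracre
[out] created
$ registry bind k→burike v→vahe
[out] nil
$ registry bind k→sla v→duta
[out] 380
$ unitron asunit v→965 u_from→yd u_to→in
[out] 34740
$ unitron asunit v→-3452 u_from→km u_to→in
[out] -17260000000/127
$ unitron asunit v→190 u_from→K u_to→F
[out] -11767/100
$ cabinet peekin p→/smuhu/gubaz
[out] [gatare, plo/]


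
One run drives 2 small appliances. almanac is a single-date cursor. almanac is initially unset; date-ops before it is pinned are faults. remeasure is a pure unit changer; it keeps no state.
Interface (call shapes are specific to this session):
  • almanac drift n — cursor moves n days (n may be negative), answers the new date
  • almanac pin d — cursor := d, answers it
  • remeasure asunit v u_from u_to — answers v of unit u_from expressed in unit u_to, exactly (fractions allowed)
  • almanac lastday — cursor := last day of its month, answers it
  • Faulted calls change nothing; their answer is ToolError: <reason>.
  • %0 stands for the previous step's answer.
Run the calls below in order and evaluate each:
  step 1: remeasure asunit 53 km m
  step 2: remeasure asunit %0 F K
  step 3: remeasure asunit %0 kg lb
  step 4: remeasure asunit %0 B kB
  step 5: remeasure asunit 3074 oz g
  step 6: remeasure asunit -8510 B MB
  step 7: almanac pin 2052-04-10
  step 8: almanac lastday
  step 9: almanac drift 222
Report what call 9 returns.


Answer: 2052-12-08

Derivation:
% remeasure asunit v: 53 u_from: km u_to: m
  53000
% remeasure asunit v: %0 u_from: F u_to: K
  1781989/60
% remeasure asunit v: %0 u_from: kg u_to: lb
  809995000000/12370701
% remeasure asunit v: %0 u_from: B u_to: kB
  809995000/12370701
% remeasure asunit v: 3074 u_from: oz u_to: g
  69717147269/800000
% remeasure asunit v: -8510 u_from: B u_to: MB
  -851/100000
% almanac pin d: 2052-04-10
  2052-04-10
% almanac lastday
  2052-04-30
% almanac drift n: 222
  2052-12-08


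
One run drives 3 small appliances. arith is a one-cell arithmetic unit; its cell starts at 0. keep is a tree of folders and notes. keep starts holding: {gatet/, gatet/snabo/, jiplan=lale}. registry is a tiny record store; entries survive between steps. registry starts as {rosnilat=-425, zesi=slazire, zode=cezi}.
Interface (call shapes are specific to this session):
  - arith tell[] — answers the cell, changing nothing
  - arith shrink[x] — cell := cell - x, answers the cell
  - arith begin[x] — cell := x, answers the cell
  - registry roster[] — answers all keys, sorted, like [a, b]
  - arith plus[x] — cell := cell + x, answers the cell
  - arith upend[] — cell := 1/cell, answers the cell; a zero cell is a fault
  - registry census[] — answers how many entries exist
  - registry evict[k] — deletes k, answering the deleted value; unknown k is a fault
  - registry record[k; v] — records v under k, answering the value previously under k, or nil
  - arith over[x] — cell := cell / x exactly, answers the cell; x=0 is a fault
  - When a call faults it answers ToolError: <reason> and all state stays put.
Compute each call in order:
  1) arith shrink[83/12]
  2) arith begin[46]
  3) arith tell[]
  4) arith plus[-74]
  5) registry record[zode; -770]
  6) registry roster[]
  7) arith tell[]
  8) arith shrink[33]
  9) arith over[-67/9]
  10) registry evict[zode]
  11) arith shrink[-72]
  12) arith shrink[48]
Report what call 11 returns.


! 1. arith shrink(x→83/12) -> -83/12
! 2. arith begin(x→46) -> 46
! 3. arith tell() -> 46
! 4. arith plus(x→-74) -> -28
! 5. registry record(k→zode, v→-770) -> cezi
! 6. registry roster() -> [rosnilat, zesi, zode]
! 7. arith tell() -> -28
! 8. arith shrink(x→33) -> -61
! 9. arith over(x→-67/9) -> 549/67
! 10. registry evict(k→zode) -> -770
! 11. arith shrink(x→-72) -> 5373/67
! 12. arith shrink(x→48) -> 2157/67

Answer: 5373/67


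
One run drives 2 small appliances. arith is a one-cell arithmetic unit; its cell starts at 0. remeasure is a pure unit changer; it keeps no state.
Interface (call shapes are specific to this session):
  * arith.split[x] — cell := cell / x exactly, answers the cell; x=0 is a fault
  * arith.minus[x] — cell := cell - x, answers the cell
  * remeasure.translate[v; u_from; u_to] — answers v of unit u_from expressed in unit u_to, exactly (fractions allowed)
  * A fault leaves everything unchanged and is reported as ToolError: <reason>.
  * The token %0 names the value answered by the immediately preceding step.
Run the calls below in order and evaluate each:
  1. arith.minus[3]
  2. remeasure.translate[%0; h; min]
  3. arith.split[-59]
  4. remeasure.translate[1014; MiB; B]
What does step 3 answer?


→ arith.minus(x: 3)
← -3
→ remeasure.translate(v: %0, u_from: h, u_to: min)
← -180
→ arith.split(x: -59)
← 3/59
→ remeasure.translate(v: 1014, u_from: MiB, u_to: B)
← 1063256064

Answer: 3/59


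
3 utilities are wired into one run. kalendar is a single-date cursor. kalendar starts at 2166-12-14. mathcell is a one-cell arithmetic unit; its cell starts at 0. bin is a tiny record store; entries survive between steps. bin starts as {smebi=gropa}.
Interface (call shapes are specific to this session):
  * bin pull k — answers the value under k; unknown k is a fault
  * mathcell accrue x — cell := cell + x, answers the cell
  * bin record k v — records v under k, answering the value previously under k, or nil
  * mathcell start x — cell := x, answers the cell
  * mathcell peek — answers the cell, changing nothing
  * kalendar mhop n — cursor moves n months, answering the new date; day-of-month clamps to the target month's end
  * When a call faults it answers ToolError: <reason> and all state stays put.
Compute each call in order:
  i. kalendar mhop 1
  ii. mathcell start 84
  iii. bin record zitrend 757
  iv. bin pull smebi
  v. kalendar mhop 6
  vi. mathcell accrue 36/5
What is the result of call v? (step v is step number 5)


Answer: 2167-07-14

Derivation:
% kalendar mhop n=1
:: 2167-01-14
% mathcell start x=84
:: 84
% bin record k=zitrend v=757
:: nil
% bin pull k=smebi
:: gropa
% kalendar mhop n=6
:: 2167-07-14
% mathcell accrue x=36/5
:: 456/5


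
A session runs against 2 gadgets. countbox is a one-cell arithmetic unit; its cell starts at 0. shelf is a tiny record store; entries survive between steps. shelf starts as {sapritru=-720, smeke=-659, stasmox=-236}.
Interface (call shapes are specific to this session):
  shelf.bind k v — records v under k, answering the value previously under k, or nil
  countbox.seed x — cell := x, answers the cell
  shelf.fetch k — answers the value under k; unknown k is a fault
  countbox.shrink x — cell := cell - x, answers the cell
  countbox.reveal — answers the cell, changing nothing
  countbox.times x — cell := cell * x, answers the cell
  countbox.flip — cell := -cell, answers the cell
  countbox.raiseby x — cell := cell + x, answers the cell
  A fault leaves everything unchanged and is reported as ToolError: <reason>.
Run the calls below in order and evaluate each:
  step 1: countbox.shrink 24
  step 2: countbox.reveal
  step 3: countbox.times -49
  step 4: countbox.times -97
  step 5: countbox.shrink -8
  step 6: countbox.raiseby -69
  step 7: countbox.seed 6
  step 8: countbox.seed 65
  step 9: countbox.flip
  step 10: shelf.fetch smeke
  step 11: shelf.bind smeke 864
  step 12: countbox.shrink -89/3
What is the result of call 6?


Answer: -114133

Derivation:
[in] shrink x→24
  -24
[in] reveal
  -24
[in] times x→-49
  1176
[in] times x→-97
  -114072
[in] shrink x→-8
  -114064
[in] raiseby x→-69
  -114133
[in] seed x→6
  6
[in] seed x→65
  65
[in] flip
  -65
[in] fetch k→smeke
  -659
[in] bind k→smeke v→864
  -659
[in] shrink x→-89/3
  -106/3


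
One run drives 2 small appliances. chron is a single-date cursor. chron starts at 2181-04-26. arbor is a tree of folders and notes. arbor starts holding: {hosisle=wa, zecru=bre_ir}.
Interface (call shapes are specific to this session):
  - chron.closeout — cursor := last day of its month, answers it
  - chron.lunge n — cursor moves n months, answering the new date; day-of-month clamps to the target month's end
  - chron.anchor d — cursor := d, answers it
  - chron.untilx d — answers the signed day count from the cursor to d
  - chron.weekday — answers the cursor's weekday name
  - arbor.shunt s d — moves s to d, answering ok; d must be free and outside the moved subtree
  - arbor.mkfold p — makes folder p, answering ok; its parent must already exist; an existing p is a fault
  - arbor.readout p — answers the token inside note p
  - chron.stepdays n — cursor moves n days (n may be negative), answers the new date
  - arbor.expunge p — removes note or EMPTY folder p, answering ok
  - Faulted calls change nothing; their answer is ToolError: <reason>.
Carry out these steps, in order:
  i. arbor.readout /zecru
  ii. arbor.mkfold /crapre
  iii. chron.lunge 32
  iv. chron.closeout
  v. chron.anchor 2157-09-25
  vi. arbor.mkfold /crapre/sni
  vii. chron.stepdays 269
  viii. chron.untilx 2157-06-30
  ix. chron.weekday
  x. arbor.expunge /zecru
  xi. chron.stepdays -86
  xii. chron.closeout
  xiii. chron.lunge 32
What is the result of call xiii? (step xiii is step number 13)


# 1. arbor.readout(p: /zecru) == bre_ir
# 2. arbor.mkfold(p: /crapre) == ok
# 3. chron.lunge(n: 32) == 2183-12-26
# 4. chron.closeout() == 2183-12-31
# 5. chron.anchor(d: 2157-09-25) == 2157-09-25
# 6. arbor.mkfold(p: /crapre/sni) == ok
# 7. chron.stepdays(n: 269) == 2158-06-21
# 8. chron.untilx(d: 2157-06-30) == -356
# 9. chron.weekday() == Wednesday
# 10. arbor.expunge(p: /zecru) == ok
# 11. chron.stepdays(n: -86) == 2158-03-27
# 12. chron.closeout() == 2158-03-31
# 13. chron.lunge(n: 32) == 2160-11-30

Answer: 2160-11-30


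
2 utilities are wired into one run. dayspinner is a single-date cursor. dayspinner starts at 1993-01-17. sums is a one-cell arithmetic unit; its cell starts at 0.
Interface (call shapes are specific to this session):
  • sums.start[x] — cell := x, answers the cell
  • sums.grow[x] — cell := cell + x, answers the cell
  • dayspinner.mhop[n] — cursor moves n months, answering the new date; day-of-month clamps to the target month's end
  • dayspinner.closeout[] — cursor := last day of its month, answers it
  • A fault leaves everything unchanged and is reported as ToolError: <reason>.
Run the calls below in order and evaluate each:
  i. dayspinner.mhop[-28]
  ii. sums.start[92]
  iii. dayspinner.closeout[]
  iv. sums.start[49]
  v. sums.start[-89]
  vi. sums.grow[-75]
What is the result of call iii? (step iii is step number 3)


$ mhop -28
:: 1990-09-17
$ start 92
:: 92
$ closeout
:: 1990-09-30
$ start 49
:: 49
$ start -89
:: -89
$ grow -75
:: -164

Answer: 1990-09-30


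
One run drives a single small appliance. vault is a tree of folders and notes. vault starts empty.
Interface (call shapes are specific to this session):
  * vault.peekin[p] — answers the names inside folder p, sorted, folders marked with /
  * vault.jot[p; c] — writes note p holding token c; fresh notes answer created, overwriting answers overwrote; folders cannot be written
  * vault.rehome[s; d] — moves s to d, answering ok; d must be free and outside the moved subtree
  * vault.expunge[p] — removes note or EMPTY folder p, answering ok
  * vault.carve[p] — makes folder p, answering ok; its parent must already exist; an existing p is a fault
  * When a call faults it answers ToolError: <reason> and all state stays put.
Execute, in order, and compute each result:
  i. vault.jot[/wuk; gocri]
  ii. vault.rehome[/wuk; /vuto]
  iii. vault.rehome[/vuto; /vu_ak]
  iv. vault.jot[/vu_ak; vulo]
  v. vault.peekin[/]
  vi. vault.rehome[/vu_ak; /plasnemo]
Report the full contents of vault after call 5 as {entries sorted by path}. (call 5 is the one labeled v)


// jot(p→/wuk, c→gocri) -> created
// rehome(s→/wuk, d→/vuto) -> ok
// rehome(s→/vuto, d→/vu_ak) -> ok
// jot(p→/vu_ak, c→vulo) -> overwrote
// peekin(p→/) -> [vu_ak]
// rehome(s→/vu_ak, d→/plasnemo) -> ok

Answer: {vu_ak=vulo}


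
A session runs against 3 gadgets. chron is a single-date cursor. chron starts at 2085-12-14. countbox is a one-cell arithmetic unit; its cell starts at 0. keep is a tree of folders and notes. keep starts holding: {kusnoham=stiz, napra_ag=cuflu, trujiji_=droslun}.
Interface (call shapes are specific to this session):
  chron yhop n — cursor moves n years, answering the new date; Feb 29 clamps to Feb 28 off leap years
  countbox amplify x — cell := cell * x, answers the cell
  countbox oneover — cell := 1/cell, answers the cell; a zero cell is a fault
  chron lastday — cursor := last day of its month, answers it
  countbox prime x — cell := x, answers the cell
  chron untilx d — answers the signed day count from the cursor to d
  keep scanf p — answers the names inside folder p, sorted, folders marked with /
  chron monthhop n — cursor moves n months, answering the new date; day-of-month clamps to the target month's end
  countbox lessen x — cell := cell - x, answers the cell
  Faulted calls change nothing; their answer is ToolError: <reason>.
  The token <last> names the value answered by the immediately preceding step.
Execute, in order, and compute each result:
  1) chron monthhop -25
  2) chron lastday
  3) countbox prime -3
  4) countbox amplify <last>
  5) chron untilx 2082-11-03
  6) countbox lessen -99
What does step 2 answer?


Answer: 2083-11-30

Derivation:
CALL chron monthhop[n=-25]
RET  2083-11-14
CALL chron lastday[]
RET  2083-11-30
CALL countbox prime[x=-3]
RET  -3
CALL countbox amplify[x=<last>]
RET  9
CALL chron untilx[d=2082-11-03]
RET  -392
CALL countbox lessen[x=-99]
RET  108


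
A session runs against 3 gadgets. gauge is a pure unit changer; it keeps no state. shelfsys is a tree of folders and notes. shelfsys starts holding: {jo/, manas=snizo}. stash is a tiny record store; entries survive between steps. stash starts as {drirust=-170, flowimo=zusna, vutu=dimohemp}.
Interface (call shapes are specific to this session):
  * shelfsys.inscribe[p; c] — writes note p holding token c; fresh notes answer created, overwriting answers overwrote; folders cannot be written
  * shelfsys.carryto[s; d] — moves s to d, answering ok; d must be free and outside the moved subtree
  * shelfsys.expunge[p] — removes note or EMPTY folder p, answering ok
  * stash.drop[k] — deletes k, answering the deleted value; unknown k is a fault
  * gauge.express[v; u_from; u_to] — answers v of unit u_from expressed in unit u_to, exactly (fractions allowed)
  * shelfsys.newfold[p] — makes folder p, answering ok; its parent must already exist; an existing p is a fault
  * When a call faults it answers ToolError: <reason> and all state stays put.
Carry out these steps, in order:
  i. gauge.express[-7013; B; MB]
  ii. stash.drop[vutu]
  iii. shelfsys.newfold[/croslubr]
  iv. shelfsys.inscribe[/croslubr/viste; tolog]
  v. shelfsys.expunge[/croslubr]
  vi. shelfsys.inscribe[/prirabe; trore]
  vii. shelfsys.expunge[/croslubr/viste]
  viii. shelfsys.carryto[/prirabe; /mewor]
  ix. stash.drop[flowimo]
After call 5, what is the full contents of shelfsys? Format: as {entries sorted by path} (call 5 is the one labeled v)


I call express on v: -7013, u_from: B, u_to: MB, → -7013/1000000.
Using drop on k: vutu, yielding dimohemp.
Next I call newfold on p: /croslubr, giving ok.
Then inscribe on p: /croslubr/viste, c: tolog, yielding created.
Then expunge on p: /croslubr, which returns ToolError: not empty.
I use inscribe on p: /prirabe, c: trore, → created.
I run expunge on p: /croslubr/viste, → ok.
Invoking carryto on s: /prirabe, d: /mewor, → ok.
Invoking drop on k: flowimo, and see zusna.

Answer: {croslubr/, croslubr/viste=tolog, jo/, manas=snizo}


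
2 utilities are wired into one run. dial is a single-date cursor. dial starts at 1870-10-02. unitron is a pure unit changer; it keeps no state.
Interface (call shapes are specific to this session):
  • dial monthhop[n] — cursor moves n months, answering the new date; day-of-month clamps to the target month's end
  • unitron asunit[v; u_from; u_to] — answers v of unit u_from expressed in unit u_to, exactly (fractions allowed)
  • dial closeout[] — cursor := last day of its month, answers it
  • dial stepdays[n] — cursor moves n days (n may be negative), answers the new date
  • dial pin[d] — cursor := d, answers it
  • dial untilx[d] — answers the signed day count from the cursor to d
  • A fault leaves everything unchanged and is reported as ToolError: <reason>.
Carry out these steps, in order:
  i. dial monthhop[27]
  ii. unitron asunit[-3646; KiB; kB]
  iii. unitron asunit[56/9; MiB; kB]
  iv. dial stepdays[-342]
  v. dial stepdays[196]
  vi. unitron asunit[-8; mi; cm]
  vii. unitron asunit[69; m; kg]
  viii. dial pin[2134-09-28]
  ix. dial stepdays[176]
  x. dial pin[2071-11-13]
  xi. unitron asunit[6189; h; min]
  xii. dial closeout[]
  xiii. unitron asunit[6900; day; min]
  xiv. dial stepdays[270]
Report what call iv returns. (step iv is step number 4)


>>> dial monthhop n='27'
[out] 1873-01-02
>>> unitron asunit v='-3646' u_from='KiB' u_to='kB'
[out] -466688/125
>>> unitron asunit v='56/9' u_from='MiB' u_to='kB'
[out] 7340032/1125
>>> dial stepdays n='-342'
[out] 1872-01-26
>>> dial stepdays n='196'
[out] 1872-08-09
>>> unitron asunit v='-8' u_from='mi' u_to='cm'
[out] -6437376/5
>>> unitron asunit v='69' u_from='m' u_to='kg'
[out] ToolError: incompatible units
>>> dial pin d='2134-09-28'
[out] 2134-09-28
>>> dial stepdays n='176'
[out] 2135-03-23
>>> dial pin d='2071-11-13'
[out] 2071-11-13
>>> unitron asunit v='6189' u_from='h' u_to='min'
[out] 371340
>>> dial closeout
[out] 2071-11-30
>>> unitron asunit v='6900' u_from='day' u_to='min'
[out] 9936000
>>> dial stepdays n='270'
[out] 2072-08-26

Answer: 1872-01-26


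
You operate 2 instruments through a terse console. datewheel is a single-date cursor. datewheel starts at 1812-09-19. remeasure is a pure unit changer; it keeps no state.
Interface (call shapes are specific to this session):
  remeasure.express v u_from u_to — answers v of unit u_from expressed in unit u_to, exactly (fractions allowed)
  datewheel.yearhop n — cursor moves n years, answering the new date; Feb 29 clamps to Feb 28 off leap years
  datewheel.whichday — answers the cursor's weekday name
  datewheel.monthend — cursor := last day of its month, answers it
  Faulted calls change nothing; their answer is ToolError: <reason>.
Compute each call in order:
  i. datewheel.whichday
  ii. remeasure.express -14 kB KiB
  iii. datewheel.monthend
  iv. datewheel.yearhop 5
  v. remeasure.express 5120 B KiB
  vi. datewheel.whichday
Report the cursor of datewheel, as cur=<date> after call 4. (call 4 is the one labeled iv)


% 1. whichday() : Saturday
% 2. express(-14, kB, KiB) : -875/64
% 3. monthend() : 1812-09-30
% 4. yearhop(5) : 1817-09-30
% 5. express(5120, B, KiB) : 5
% 6. whichday() : Tuesday

Answer: cur=1817-09-30


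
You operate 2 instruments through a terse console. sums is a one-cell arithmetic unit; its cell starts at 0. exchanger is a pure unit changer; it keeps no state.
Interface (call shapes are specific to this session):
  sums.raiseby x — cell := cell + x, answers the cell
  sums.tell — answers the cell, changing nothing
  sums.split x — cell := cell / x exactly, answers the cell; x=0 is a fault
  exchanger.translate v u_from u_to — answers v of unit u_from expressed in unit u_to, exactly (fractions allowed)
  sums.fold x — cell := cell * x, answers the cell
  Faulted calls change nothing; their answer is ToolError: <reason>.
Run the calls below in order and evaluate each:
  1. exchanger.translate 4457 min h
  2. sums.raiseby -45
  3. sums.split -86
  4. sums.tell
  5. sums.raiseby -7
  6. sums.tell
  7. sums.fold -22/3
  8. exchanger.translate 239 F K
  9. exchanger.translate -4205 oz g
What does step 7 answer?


# translate(v: 4457, u_from: min, u_to: h) == 4457/60
# raiseby(x: -45) == -45
# split(x: -86) == 45/86
# tell() == 45/86
# raiseby(x: -7) == -557/86
# tell() == -557/86
# fold(x: -22/3) == 6127/129
# translate(v: 239, u_from: F, u_to: K) == 7763/20
# translate(v: -4205, u_from: oz, u_to: g) == -38147118317/320000

Answer: 6127/129


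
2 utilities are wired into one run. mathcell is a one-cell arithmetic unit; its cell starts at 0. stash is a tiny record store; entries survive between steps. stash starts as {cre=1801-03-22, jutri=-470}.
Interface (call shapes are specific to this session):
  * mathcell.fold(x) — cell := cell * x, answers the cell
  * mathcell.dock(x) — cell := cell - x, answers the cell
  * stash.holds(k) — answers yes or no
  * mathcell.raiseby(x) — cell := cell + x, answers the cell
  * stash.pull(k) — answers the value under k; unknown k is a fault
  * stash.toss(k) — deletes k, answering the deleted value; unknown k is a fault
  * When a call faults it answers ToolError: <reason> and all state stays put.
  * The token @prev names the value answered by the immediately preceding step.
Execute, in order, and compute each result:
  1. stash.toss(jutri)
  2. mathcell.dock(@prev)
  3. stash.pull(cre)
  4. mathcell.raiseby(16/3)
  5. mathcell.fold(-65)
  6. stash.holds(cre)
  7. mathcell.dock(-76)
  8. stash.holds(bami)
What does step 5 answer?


I use stash.toss(jutri), and see -470.
I run mathcell.dock(@prev), and see 470.
I use stash.pull(cre), — result: 1801-03-22.
Calling mathcell.raiseby(16/3), and get 1426/3.
I use mathcell.fold(-65), which returns -92690/3.
Invoking stash.holds(cre), which returns yes.
I run mathcell.dock(-76), → -92462/3.
Next I call stash.holds(bami), giving no.

Answer: -92690/3


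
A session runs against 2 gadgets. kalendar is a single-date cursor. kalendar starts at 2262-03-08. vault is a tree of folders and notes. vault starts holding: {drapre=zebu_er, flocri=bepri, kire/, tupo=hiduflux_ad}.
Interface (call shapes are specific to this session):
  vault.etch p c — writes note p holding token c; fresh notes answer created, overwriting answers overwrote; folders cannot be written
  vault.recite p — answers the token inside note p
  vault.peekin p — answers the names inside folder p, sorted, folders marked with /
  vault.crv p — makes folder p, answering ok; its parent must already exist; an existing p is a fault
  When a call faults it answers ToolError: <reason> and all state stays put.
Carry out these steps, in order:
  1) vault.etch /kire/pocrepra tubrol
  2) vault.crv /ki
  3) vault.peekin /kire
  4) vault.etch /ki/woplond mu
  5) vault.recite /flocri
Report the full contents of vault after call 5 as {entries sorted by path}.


·→ etch(/kire/pocrepra, tubrol)
·← created
·→ crv(/ki)
·← ok
·→ peekin(/kire)
·← [pocrepra]
·→ etch(/ki/woplond, mu)
·← created
·→ recite(/flocri)
·← bepri

Answer: {drapre=zebu_er, flocri=bepri, ki/, ki/woplond=mu, kire/, kire/pocrepra=tubrol, tupo=hiduflux_ad}


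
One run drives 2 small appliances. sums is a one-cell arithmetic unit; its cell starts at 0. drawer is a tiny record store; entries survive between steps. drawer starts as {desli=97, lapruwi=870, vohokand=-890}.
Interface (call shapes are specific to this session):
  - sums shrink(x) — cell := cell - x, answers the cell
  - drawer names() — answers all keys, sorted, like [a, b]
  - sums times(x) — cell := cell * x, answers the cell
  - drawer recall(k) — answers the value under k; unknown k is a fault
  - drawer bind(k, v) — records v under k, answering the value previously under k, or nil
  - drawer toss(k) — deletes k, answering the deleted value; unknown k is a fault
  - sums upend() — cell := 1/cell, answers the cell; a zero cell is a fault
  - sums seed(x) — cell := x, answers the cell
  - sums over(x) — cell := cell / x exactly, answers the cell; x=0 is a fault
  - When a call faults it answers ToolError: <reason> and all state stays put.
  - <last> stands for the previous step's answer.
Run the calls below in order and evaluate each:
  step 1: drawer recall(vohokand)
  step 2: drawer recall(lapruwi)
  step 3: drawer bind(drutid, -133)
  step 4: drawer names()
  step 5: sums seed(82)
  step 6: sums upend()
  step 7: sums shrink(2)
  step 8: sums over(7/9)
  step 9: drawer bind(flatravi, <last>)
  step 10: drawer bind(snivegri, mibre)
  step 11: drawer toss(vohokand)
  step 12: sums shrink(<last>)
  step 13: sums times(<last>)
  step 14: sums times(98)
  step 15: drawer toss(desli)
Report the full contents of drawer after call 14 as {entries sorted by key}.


Now I run drawer recall with k=vohokand, and observe -890.
Now I run drawer recall with k=lapruwi, and get 870.
Now I run drawer bind with k=drutid, v=-133, and observe nil.
I run drawer names, yielding [desli, drutid, lapruwi, vohokand].
I try sums seed with x=82, giving 82.
I invoke sums upend, and see 1/82.
Then sums shrink with x=2, and observe -163/82.
I call sums over with x=7/9, which returns -1467/574.
I use drawer bind with k=flatravi, v=<last>, and get nil.
I try drawer bind with k=snivegri, v=mibre, and observe nil.
Calling drawer toss with k=vohokand, → -890.
I call sums shrink with x=<last>, yielding 509393/574.
I run sums times with x=<last>: 259481228449/329476.
I use sums times with x=98, and see 259481228449/3362.
Now I run drawer toss with k=desli: 97.

Answer: {desli=97, drutid=-133, flatravi=-1467/574, lapruwi=870, snivegri=mibre}


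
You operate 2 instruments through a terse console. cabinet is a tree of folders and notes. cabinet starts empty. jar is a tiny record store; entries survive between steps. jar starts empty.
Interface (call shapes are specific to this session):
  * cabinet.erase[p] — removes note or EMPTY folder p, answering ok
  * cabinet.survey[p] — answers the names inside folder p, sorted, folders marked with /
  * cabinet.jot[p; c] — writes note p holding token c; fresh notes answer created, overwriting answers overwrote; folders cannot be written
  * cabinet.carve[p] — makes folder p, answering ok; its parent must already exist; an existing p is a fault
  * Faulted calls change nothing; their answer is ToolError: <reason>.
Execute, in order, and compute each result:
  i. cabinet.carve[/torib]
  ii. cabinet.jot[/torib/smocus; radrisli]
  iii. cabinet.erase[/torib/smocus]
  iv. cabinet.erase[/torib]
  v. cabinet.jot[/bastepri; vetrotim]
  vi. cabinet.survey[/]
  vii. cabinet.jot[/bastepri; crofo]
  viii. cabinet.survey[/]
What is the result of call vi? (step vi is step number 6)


! 1. cabinet.carve(p='/torib') == ok
! 2. cabinet.jot(p='/torib/smocus', c='radrisli') == created
! 3. cabinet.erase(p='/torib/smocus') == ok
! 4. cabinet.erase(p='/torib') == ok
! 5. cabinet.jot(p='/bastepri', c='vetrotim') == created
! 6. cabinet.survey(p='/') == [bastepri]
! 7. cabinet.jot(p='/bastepri', c='crofo') == overwrote
! 8. cabinet.survey(p='/') == [bastepri]

Answer: [bastepri]


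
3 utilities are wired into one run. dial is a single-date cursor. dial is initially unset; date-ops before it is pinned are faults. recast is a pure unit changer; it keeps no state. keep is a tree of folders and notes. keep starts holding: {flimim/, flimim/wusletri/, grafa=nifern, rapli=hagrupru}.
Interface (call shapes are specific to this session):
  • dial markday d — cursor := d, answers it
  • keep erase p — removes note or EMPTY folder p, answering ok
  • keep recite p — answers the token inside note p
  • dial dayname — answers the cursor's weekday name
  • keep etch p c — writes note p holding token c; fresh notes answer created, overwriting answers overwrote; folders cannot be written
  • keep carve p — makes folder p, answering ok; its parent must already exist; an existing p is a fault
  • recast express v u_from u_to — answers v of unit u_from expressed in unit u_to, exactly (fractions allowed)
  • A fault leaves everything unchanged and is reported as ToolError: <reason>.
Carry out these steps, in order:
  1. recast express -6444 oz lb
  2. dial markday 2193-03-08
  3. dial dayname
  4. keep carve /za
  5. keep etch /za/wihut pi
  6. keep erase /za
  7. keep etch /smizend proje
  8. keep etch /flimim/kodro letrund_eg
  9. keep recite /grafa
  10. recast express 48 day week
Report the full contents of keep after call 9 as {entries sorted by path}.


Act: recast express[-6444; oz; lb]
Obs: -1611/4
Act: dial markday[2193-03-08]
Obs: 2193-03-08
Act: dial dayname[]
Obs: Friday
Act: keep carve[/za]
Obs: ok
Act: keep etch[/za/wihut; pi]
Obs: created
Act: keep erase[/za]
Obs: ToolError: not empty
Act: keep etch[/smizend; proje]
Obs: created
Act: keep etch[/flimim/kodro; letrund_eg]
Obs: created
Act: keep recite[/grafa]
Obs: nifern
Act: recast express[48; day; week]
Obs: 48/7

Answer: {flimim/, flimim/kodro=letrund_eg, flimim/wusletri/, grafa=nifern, rapli=hagrupru, smizend=proje, za/, za/wihut=pi}


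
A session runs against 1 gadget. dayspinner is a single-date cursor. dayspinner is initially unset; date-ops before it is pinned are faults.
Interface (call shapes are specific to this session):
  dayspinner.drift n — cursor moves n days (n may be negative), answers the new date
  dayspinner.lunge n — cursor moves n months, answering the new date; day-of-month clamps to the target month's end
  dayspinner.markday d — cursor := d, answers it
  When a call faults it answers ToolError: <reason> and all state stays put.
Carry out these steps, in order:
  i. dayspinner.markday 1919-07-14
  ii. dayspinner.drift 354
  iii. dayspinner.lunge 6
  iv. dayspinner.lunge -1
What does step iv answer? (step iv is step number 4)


% markday d→1919-07-14
= 1919-07-14
% drift n→354
= 1920-07-02
% lunge n→6
= 1921-01-02
% lunge n→-1
= 1920-12-02

Answer: 1920-12-02


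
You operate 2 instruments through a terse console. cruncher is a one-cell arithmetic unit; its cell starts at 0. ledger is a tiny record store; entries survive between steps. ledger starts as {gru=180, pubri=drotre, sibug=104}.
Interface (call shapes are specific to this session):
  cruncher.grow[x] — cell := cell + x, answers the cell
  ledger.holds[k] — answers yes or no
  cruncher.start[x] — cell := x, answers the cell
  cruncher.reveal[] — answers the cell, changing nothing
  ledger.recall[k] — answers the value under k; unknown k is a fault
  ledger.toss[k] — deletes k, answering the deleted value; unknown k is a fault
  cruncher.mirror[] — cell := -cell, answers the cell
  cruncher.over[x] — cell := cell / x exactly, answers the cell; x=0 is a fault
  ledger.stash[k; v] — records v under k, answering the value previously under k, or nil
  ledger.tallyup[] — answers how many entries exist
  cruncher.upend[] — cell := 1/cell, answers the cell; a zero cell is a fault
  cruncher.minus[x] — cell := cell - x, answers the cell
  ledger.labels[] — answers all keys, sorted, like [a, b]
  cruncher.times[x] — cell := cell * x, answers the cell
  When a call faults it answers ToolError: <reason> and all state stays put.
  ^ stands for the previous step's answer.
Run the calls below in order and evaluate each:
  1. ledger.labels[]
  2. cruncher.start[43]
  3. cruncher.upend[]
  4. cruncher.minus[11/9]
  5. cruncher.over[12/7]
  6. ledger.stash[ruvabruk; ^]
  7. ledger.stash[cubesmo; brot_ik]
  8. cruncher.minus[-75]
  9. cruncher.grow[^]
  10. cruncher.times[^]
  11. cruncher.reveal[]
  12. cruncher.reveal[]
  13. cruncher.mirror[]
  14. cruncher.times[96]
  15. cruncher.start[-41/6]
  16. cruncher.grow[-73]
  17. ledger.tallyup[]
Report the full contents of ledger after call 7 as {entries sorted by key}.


Now I run ledger.labels(): [gru, pubri, sibug].
Calling cruncher.start on x: 43, which returns 43.
I run cruncher.upend(), which returns 1/43.
I invoke cruncher.minus on x: 11/9, and observe -464/387.
Next I call cruncher.over on x: 12/7, which returns -812/1161.
Using ledger.stash on k: ruvabruk, v: ^: nil.
I invoke ledger.stash on k: cubesmo, v: brot_ik: nil.
Invoking cruncher.minus on x: -75, and see 86263/1161.
Calling cruncher.grow on x: ^, and get 172526/1161.
Invoking cruncher.times on x: ^, and see 29765220676/1347921.
Then cruncher.reveal, and see 29765220676/1347921.
I call cruncher.reveal, yielding 29765220676/1347921.
Using cruncher.mirror, and see -29765220676/1347921.
Using cruncher.times on x: 96, — result: -952487061632/449307.
Calling cruncher.start on x: -41/6, and get -41/6.
Invoking cruncher.grow on x: -73, giving -479/6.
I try ledger.tallyup, and see 5.

Answer: {cubesmo=brot_ik, gru=180, pubri=drotre, ruvabruk=-812/1161, sibug=104}


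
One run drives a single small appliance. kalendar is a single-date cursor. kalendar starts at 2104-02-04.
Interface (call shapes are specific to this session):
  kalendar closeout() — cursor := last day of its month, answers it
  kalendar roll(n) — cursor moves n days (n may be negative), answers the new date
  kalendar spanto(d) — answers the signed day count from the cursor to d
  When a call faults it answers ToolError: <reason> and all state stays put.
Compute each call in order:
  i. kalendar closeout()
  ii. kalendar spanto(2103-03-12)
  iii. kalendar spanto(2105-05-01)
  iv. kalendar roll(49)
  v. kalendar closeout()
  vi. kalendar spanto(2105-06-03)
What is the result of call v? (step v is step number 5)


Answer: 2104-04-30

Derivation:
~$ kalendar closeout
= 2104-02-29
~$ kalendar spanto d=2103-03-12
= -354
~$ kalendar spanto d=2105-05-01
= 427
~$ kalendar roll n=49
= 2104-04-18
~$ kalendar closeout
= 2104-04-30
~$ kalendar spanto d=2105-06-03
= 399


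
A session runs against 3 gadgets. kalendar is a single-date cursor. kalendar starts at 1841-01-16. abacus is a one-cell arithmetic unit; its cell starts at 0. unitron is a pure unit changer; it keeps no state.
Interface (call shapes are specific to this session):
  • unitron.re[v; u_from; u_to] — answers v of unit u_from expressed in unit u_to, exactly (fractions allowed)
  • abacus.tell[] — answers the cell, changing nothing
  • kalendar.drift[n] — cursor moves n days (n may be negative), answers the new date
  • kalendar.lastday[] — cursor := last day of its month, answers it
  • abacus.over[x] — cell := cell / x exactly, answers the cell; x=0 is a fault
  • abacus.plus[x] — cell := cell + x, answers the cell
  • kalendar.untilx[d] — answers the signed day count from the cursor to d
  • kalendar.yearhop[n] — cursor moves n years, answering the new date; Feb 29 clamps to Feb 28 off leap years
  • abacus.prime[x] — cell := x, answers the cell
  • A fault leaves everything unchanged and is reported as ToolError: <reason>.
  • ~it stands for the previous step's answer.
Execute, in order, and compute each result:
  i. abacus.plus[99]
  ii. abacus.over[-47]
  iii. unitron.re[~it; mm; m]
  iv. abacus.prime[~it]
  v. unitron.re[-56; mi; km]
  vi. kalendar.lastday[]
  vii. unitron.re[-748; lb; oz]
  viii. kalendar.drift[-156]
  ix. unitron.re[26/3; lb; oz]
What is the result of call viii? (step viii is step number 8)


Answer: 1840-08-28

Derivation:
Then plus on 99, which returns 99.
I invoke over on -47, and see -99/47.
I use re on ~it, mm, m, yielding -99/47000.
I use prime on ~it, giving -99/47000.
Next I call re on -56, mi, km, giving -1408176/15625.
Now I run lastday(), and see 1841-01-31.
Next I call re on -748, lb, oz, → -11968.
Calling drift on -156, and get 1840-08-28.
Next I call re on 26/3, lb, oz, and see 416/3.
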